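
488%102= 80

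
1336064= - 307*( - 4352 )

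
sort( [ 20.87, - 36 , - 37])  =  [ - 37, - 36, 20.87 ] 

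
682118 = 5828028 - 5145910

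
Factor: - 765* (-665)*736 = 2^5 * 3^2*5^2*7^1*17^1*19^1*23^1 = 374421600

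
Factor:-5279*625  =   - 3299375 = - 5^4 * 5279^1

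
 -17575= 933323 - 950898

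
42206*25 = 1055150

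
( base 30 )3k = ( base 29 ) 3n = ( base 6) 302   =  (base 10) 110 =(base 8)156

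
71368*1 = 71368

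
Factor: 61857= 3^3*29^1  *79^1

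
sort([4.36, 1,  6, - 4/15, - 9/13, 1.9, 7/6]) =[-9/13, - 4/15, 1, 7/6, 1.9, 4.36, 6] 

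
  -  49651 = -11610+- 38041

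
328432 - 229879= 98553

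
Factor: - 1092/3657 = - 2^2*7^1*13^1* 23^ ( - 1)*53^(- 1)=- 364/1219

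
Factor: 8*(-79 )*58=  - 2^4*29^1* 79^1=-36656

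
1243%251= 239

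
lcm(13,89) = 1157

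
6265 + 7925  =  14190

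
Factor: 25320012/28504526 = 12660006/14252263 = 2^1* 3^1 *2110001^1*14252263^( - 1)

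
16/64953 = 16/64953 =0.00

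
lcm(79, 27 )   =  2133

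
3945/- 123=-33 + 38/41 = - 32.07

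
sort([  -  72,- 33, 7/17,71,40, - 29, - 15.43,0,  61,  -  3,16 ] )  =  [ - 72, - 33, - 29, - 15.43,  -  3,  0, 7/17, 16,  40,61,71 ] 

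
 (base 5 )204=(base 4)312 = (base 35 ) 1J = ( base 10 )54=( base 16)36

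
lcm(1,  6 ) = 6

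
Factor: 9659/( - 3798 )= - 2^( - 1)*3^( - 2 ) * 13^1*211^( - 1)*743^1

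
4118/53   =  4118/53  =  77.70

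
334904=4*83726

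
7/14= 1/2 = 0.50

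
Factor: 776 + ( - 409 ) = 367  =  367^1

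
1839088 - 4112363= -2273275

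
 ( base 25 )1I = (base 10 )43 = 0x2B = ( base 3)1121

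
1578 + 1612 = 3190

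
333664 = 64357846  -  64024182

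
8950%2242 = 2224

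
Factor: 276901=276901^1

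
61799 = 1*61799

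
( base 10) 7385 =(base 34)6D7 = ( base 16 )1cd9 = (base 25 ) bka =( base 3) 101010112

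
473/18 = 473/18=26.28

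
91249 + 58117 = 149366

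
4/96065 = 4/96065 =0.00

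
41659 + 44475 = 86134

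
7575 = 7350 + 225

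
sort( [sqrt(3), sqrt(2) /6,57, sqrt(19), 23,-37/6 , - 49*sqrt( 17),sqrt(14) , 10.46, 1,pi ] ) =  [ - 49* sqrt(17 ),- 37/6 , sqrt( 2)/6, 1,  sqrt( 3 ),  pi,sqrt( 14), sqrt ( 19 ),10.46, 23,57]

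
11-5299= -5288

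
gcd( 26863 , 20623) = 1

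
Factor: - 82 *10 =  - 820 = - 2^2 * 5^1*41^1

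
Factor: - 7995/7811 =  - 3^1*5^1 *13^1*41^1*73^( - 1)*107^( - 1) 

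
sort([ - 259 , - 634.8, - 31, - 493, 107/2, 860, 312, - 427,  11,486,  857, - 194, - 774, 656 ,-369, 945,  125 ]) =[ - 774,- 634.8, - 493, - 427, - 369, -259, - 194, - 31,11,107/2, 125, 312,486, 656, 857 , 860, 945 ]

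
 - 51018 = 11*( - 4638 )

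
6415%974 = 571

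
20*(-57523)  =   - 1150460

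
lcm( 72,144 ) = 144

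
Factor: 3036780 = 2^2*3^2*5^1*16871^1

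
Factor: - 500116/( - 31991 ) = 2^2 * 31991^( - 1 )*125029^1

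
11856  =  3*3952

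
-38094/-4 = 9523 + 1/2 =9523.50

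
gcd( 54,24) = 6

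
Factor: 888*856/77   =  2^6*3^1 * 7^( - 1 ) * 11^( - 1)*37^1 * 107^1 =760128/77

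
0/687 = 0 = 0.00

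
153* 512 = 78336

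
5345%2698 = 2647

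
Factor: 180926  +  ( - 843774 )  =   - 662848   =  - 2^6*10357^1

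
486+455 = 941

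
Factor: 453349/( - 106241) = -13^1*43^1*131^( - 1 ) = - 559/131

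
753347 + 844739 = 1598086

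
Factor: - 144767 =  - 7^1*20681^1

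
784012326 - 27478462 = 756533864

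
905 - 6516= - 5611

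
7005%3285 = 435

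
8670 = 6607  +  2063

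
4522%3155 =1367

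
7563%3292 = 979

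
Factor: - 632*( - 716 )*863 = 2^5*79^1*179^1*863^1  =  390517856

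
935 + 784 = 1719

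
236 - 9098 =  - 8862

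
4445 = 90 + 4355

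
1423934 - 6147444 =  - 4723510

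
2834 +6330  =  9164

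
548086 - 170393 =377693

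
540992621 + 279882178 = 820874799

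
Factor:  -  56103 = -3^1*18701^1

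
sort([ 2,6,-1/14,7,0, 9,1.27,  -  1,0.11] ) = [  -  1, - 1/14, 0,0.11,1.27, 2,6,7, 9 ]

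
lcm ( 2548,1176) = 15288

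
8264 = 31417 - 23153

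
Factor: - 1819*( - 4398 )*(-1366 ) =-10927948092 = - 2^2 * 3^1 * 17^1*107^1*683^1 * 733^1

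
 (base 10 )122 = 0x7A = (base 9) 145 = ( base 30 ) 42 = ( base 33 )3N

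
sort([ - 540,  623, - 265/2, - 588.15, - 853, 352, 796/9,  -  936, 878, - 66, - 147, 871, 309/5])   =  [- 936,  -  853,-588.15,- 540, - 147,-265/2, - 66, 309/5,  796/9,  352, 623, 871, 878] 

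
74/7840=37/3920=0.01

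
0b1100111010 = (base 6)3454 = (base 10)826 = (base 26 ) 15K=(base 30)rg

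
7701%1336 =1021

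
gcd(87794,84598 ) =2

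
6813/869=6813/869 =7.84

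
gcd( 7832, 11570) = 178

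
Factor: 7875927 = 3^3 *291701^1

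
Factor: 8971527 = 3^1 * 29^1*101^1*1021^1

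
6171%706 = 523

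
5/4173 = 5/4173 = 0.00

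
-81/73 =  - 81/73 = - 1.11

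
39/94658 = 39/94658 = 0.00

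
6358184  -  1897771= 4460413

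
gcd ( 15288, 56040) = 24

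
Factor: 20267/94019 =13^1*149^ ( - 1) * 631^( - 1)*1559^1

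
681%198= 87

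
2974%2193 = 781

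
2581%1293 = 1288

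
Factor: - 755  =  - 5^1*151^1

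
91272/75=30424/25 = 1216.96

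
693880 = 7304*95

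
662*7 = 4634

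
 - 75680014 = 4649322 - 80329336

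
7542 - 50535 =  - 42993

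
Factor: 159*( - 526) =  - 83634=- 2^1*3^1*53^1*263^1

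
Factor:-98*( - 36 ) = 3528  =  2^3*3^2*7^2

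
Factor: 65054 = 2^1*11^1*2957^1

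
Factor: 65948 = 2^2*16487^1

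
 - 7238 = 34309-41547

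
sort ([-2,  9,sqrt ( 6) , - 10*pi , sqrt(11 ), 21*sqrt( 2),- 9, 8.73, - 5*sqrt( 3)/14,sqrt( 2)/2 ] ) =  [-10*pi,-9, - 2,-5*sqrt (3)/14, sqrt( 2)/2, sqrt ( 6), sqrt( 11),8.73, 9, 21 * sqrt( 2)]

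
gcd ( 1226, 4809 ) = 1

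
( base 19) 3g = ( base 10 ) 73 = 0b1001001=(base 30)2d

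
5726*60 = 343560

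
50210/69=50210/69=727.68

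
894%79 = 25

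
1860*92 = 171120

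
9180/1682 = 4590/841 = 5.46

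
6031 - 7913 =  -1882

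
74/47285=74/47285 =0.00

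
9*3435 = 30915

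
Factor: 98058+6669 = 104727= 3^1*7^1 * 4987^1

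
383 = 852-469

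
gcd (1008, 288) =144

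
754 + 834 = 1588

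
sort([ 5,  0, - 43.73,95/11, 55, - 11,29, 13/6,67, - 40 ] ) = [- 43.73, - 40, - 11,0 , 13/6, 5,  95/11,29,55, 67]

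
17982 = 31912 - 13930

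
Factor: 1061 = 1061^1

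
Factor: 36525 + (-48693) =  - 2^3 * 3^2*13^2=- 12168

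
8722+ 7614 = 16336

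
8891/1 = 8891  =  8891.00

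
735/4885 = 147/977 = 0.15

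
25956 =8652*3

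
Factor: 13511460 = 2^2 * 3^1*5^1*43^1*5237^1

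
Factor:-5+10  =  5^1 = 5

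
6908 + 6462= 13370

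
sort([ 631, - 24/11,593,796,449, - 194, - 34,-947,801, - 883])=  [ - 947, - 883,-194, - 34, - 24/11,  449,593,631 , 796,801 ] 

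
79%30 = 19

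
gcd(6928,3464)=3464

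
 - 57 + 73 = 16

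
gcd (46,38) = 2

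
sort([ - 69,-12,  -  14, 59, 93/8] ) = [ - 69, -14, - 12,93/8 , 59 ] 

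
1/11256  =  1/11256 = 0.00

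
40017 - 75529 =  - 35512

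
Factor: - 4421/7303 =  - 67^( - 1 )*109^( - 1)*4421^1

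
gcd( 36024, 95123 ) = 1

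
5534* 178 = 985052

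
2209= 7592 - 5383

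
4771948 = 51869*92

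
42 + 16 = 58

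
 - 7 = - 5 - 2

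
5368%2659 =50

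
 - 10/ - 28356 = 5/14178 = 0.00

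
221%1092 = 221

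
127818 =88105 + 39713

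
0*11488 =0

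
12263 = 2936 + 9327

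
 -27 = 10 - 37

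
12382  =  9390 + 2992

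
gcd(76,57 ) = 19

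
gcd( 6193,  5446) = 1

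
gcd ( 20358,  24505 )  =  377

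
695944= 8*86993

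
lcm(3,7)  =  21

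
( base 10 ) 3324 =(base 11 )2552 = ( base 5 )101244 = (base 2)110011111100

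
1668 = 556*3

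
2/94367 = 2/94367=0.00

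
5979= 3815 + 2164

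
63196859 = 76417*827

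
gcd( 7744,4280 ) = 8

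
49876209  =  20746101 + 29130108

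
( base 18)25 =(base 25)1G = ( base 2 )101001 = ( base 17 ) 27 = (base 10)41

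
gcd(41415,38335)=55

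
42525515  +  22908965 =65434480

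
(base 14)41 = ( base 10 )57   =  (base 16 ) 39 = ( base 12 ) 49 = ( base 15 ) 3C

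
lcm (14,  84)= 84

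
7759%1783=627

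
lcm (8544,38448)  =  76896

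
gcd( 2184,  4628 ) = 52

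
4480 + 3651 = 8131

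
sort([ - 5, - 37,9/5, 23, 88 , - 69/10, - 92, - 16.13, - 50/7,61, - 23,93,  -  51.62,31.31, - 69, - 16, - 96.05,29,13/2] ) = [ - 96.05,-92,  -  69, - 51.62, - 37, - 23, - 16.13, - 16, - 50/7, - 69/10, - 5, 9/5,13/2, 23,29,  31.31, 61,88,93]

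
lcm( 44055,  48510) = 4317390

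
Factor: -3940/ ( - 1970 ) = 2^1 = 2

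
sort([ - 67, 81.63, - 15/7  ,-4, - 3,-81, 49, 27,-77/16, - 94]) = [ - 94, - 81,  -  67,-77/16,-4 ,-3, - 15/7,27, 49, 81.63] 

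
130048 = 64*2032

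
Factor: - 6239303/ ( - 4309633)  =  7^1*41^(- 1)*257^( - 1) * 409^( - 1 )*891329^1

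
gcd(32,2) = 2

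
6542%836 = 690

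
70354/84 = 837 + 23/42 = 837.55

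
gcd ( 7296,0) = 7296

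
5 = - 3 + 8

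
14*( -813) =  - 11382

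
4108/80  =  51 + 7/20=51.35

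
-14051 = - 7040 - 7011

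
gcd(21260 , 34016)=4252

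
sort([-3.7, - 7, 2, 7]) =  [ - 7, - 3.7, 2,7 ]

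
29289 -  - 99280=128569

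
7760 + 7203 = 14963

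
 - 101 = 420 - 521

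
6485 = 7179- 694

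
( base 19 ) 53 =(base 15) 68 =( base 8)142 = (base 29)3B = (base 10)98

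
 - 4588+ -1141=  -  5729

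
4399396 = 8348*527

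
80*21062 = 1684960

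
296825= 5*59365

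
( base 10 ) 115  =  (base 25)4f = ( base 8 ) 163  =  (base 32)3J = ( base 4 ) 1303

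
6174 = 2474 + 3700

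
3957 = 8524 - 4567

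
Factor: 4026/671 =2^1*3^1 = 6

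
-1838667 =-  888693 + - 949974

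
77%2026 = 77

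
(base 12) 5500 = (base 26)DM0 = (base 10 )9360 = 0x2490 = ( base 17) 1F6A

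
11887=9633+2254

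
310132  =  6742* 46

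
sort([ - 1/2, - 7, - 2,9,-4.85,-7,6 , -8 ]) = [ - 8,-7 ,-7, - 4.85,-2, - 1/2, 6, 9] 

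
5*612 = 3060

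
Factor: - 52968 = - 2^3*3^1*2207^1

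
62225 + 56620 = 118845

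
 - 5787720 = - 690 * 8388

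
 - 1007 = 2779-3786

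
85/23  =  3 + 16/23 =3.70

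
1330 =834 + 496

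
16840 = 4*4210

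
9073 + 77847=86920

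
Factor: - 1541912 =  - 2^3*97^1*1987^1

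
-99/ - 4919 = 99/4919=0.02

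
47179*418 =19720822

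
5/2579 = 5/2579 = 0.00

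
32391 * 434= 14057694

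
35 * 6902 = 241570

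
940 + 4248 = 5188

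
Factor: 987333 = 3^1*329111^1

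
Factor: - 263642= - 2^1*61^1*2161^1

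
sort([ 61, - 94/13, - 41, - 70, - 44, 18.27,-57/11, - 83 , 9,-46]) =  [-83, - 70,-46, - 44, - 41, - 94/13, - 57/11,9,  18.27,61]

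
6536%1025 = 386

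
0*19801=0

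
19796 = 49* 404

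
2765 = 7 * 395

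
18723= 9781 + 8942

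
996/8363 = 996/8363 = 0.12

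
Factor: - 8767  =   - 11^1*797^1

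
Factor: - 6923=-7^1*23^1*43^1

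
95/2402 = 95/2402= 0.04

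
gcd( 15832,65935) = 1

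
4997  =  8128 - 3131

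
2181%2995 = 2181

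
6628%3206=216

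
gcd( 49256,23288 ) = 8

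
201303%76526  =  48251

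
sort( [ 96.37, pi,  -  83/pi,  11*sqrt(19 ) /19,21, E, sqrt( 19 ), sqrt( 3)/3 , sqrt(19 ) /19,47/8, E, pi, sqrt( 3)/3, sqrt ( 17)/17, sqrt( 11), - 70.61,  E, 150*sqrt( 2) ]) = [ - 70.61, - 83/pi , sqrt ( 19)/19, sqrt(17)/17,sqrt (3 )/3, sqrt( 3 )/3 , 11*sqrt(19)/19, E, E , E,pi,pi, sqrt( 11),  sqrt( 19 ),47/8, 21,96.37, 150*sqrt( 2) ] 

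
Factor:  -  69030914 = -2^1 * 17^1*19^1*106859^1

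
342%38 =0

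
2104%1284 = 820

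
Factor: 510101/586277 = 510101^1*586277^(  -  1)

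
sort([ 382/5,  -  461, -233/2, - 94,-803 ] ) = [-803, - 461, - 233/2, - 94, 382/5 ]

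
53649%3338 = 241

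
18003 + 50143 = 68146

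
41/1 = 41 = 41.00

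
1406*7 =9842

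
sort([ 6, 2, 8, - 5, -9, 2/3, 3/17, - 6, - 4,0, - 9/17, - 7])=[ - 9, - 7, - 6,-5,-4, -9/17, 0,3/17, 2/3, 2,6,8]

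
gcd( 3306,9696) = 6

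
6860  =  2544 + 4316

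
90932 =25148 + 65784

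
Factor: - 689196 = - 2^2 * 3^1 * 79^1*727^1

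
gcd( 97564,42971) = 1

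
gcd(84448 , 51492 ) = 28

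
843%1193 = 843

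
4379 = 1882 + 2497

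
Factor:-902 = -2^1*11^1*41^1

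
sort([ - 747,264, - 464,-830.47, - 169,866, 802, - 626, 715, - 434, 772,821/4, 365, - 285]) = [ - 830.47, - 747, - 626,-464, - 434, - 285, - 169,821/4, 264, 365, 715,772,  802, 866 ]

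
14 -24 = -10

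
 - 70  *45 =-3150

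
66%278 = 66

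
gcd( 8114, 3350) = 2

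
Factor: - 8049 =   -  3^1*2683^1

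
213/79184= 213/79184 = 0.00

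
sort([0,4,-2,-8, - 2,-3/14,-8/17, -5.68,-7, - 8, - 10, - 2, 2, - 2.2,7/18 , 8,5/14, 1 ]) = [-10,-8, - 8, - 7, - 5.68  ,  -  2.2, - 2, - 2,-2 ,-8/17, - 3/14, 0, 5/14, 7/18,  1, 2,4, 8] 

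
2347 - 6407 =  - 4060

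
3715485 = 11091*335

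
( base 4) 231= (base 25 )1k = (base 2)101101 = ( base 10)45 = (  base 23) 1m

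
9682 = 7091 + 2591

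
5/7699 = 5/7699 = 0.00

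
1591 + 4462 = 6053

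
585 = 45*13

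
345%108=21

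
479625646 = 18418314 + 461207332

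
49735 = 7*7105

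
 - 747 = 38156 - 38903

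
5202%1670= 192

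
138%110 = 28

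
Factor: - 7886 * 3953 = -31173358 = - 2^1* 59^1*67^1*3943^1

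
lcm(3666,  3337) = 260286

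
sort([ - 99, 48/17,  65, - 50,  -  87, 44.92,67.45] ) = [  -  99,  -  87, - 50 , 48/17,44.92, 65,  67.45]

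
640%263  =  114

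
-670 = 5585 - 6255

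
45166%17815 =9536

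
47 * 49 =2303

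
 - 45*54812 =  - 2466540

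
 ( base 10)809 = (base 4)30221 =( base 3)1002222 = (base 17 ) 2DA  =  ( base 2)1100101001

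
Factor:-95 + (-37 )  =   - 132 = - 2^2*3^1* 11^1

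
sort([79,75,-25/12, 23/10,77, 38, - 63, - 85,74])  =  [ - 85,- 63 , - 25/12,23/10,38,74, 75,  77,  79]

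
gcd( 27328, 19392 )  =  64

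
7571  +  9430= 17001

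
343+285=628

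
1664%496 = 176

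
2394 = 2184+210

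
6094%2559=976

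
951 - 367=584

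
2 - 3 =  - 1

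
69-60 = 9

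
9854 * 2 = 19708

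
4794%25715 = 4794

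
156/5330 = 6/205 = 0.03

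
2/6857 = 2/6857= 0.00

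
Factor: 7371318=2^1*3^1*43^1 * 28571^1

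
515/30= 17+ 1/6 = 17.17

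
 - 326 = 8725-9051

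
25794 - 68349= - 42555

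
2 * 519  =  1038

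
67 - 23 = 44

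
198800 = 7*28400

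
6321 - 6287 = 34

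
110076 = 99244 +10832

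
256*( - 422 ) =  - 108032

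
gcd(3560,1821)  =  1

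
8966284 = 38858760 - 29892476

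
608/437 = 1 + 9/23 = 1.39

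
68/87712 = 17/21928   =  0.00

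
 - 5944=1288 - 7232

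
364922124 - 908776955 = - 543854831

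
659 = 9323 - 8664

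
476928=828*576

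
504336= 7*72048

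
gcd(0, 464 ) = 464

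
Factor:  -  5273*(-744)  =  3923112 =2^3* 3^1*31^1*5273^1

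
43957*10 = 439570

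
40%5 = 0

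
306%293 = 13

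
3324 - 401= 2923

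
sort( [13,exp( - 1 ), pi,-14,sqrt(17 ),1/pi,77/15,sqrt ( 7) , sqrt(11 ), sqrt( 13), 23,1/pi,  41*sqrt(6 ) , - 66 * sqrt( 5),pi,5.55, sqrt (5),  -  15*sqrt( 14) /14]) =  [ - 66*sqrt(5), - 14,  -  15  *sqrt(14 )/14,1/pi,1/pi,exp(-1), sqrt( 5),sqrt( 7),pi,  pi,sqrt( 11 ), sqrt ( 13 ),sqrt( 17), 77/15,5.55, 13,23,41 * sqrt( 6)]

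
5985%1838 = 471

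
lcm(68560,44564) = 891280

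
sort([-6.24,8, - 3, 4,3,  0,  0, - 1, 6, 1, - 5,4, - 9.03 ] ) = [ - 9.03, - 6.24, -5,-3, - 1,  0,0, 1, 3,  4, 4,  6,8]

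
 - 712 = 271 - 983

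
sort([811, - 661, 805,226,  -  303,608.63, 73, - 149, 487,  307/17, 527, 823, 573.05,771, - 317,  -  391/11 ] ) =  [  -  661, - 317, - 303, - 149, - 391/11,307/17, 73, 226,487, 527, 573.05,608.63, 771, 805, 811, 823 ] 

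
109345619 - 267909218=  -  158563599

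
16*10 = 160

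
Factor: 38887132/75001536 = 2^( - 4) * 3^(  -  2 )*130211^( - 1) * 9721783^1 =9721783/18750384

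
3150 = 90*35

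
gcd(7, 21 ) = 7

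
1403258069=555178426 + 848079643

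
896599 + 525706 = 1422305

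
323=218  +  105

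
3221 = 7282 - 4061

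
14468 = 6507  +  7961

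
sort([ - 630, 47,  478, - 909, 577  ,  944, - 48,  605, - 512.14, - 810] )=[-909, -810, - 630, - 512.14, - 48,47,478,  577, 605, 944 ] 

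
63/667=63/667 = 0.09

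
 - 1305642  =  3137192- 4442834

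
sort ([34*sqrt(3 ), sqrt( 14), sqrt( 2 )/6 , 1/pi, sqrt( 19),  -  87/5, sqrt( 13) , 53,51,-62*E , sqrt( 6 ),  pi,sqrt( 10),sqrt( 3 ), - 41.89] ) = [ - 62*E , - 41.89, - 87/5 , sqrt( 2)/6, 1/pi, sqrt( 3 ),  sqrt( 6), pi, sqrt( 10),sqrt(13),sqrt( 14), sqrt( 19), 51,53,34 * sqrt(3)]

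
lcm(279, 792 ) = 24552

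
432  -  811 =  - 379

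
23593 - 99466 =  - 75873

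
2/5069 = 2/5069=   0.00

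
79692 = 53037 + 26655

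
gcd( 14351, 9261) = 1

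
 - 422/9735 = -422/9735 =-0.04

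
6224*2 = 12448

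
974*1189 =1158086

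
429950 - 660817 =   -  230867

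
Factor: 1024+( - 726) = 2^1*149^1 = 298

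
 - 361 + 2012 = 1651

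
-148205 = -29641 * 5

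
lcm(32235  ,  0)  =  0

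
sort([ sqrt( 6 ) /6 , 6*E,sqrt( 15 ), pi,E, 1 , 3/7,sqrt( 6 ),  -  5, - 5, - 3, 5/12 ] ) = [ -5, - 5, - 3, sqrt( 6 )/6,5/12,3/7, 1,sqrt( 6 ), E,pi,sqrt(15 ) , 6*E] 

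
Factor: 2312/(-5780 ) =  - 2^1*5^( - 1 ) = - 2/5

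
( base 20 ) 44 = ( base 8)124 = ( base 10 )84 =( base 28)30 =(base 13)66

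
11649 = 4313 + 7336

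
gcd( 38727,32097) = 39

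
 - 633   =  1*( - 633 ) 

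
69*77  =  5313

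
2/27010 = 1/13505 = 0.00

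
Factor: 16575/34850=2^(  -  1 )*3^1*13^1*41^( -1) = 39/82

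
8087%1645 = 1507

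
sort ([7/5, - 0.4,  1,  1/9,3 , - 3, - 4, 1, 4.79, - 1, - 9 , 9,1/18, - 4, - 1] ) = [ - 9, - 4,-4 , - 3, - 1 , - 1, - 0.4,1/18,  1/9 , 1,1,7/5,  3, 4.79,  9]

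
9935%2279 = 819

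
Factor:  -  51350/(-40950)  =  79/63= 3^( - 2)*7^( -1) * 79^1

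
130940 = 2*65470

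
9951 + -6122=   3829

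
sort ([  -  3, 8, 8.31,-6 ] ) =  [ - 6,  -  3,8, 8.31]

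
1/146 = 1/146 = 0.01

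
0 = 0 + 0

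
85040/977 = 87 + 41/977 = 87.04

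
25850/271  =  95 + 105/271= 95.39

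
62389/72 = 866 + 37/72 = 866.51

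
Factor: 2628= 2^2  *  3^2*73^1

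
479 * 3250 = 1556750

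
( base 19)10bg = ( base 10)7084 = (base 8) 15654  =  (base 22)ee0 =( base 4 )1232230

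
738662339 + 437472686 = 1176135025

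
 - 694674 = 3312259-4006933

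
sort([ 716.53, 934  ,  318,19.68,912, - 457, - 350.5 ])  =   [  -  457,  -  350.5, 19.68, 318,716.53, 912,  934] 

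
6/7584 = 1/1264 = 0.00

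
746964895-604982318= 141982577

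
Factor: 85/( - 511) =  - 5^1*7^( - 1 )*17^1*73^( - 1)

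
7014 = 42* 167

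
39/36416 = 39/36416 = 0.00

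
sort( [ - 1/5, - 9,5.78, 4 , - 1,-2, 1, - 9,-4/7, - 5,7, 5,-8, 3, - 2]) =[ - 9, - 9, - 8, - 5, - 2,  -  2, - 1, - 4/7  , - 1/5, 1,3, 4, 5, 5.78, 7 ] 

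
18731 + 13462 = 32193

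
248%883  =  248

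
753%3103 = 753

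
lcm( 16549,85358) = 1621802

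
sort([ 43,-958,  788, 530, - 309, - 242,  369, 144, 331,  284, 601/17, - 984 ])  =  [-984, - 958, - 309, - 242, 601/17,43, 144, 284,331, 369,  530,788 ]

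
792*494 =391248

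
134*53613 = 7184142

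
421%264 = 157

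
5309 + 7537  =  12846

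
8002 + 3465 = 11467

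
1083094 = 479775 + 603319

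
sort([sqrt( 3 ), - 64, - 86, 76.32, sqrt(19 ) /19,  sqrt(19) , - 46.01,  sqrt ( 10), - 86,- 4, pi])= [ - 86, - 86, - 64, - 46.01, - 4, sqrt( 19 ) /19, sqrt(3 ),pi,sqrt(10 ),  sqrt( 19),76.32] 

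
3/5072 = 3/5072  =  0.00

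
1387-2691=  -  1304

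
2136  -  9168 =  - 7032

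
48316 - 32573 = 15743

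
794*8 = 6352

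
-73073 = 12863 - 85936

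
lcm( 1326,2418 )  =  41106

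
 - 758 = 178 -936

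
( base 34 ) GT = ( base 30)J3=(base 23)11l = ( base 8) 1075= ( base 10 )573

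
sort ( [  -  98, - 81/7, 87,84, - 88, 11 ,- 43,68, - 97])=[ - 98, - 97, - 88, - 43, - 81/7,11,68,84 , 87]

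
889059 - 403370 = 485689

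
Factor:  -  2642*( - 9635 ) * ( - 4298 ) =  - 2^2 * 5^1 * 7^1*41^1*47^1 * 307^1*1321^1 = - 109408469660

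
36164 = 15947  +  20217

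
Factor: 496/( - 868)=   -  2^2*7^( - 1) = - 4/7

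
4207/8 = 525 + 7/8 = 525.88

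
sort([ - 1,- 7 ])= [ - 7, - 1]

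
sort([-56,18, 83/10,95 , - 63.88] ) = [ - 63.88, - 56,83/10,18, 95] 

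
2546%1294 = 1252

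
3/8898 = 1/2966=0.00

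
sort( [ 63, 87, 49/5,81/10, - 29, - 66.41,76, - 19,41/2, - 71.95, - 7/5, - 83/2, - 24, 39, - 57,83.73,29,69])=[ - 71.95, - 66.41, - 57,-83/2, - 29, - 24, - 19,  -  7/5, 81/10,49/5,41/2, 29,39 , 63,69,76, 83.73 , 87]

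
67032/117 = 7448/13 = 572.92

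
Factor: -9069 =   -  3^1*3023^1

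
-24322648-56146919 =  - 80469567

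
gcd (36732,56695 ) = 1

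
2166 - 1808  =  358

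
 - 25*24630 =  - 615750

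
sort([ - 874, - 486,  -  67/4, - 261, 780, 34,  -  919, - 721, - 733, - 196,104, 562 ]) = [ - 919, - 874, - 733, - 721,-486,-261, - 196, - 67/4,34,  104, 562, 780] 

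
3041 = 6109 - 3068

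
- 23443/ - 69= 23443/69 = 339.75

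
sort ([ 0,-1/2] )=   [  -  1/2,0]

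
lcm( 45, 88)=3960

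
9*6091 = 54819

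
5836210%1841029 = 313123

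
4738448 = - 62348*( - 76)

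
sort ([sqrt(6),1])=[1,sqrt( 6) ] 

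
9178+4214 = 13392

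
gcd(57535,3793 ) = 1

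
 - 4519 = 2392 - 6911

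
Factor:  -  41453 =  - 41453^1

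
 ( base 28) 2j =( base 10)75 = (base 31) 2d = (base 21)3C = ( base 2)1001011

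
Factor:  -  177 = -3^1*59^1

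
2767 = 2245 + 522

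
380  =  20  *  19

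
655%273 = 109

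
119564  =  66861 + 52703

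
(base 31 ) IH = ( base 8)1077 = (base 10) 575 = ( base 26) m3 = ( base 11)483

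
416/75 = 416/75 = 5.55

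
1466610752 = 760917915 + 705692837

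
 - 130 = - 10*13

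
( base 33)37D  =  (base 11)2702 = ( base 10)3511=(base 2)110110110111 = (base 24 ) 627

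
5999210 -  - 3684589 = 9683799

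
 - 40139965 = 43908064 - 84048029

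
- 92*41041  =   - 3775772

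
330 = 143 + 187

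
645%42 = 15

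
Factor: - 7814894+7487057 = -3^1 *109279^1 = - 327837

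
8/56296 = 1/7037 = 0.00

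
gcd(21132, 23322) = 6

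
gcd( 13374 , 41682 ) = 6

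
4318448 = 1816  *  2378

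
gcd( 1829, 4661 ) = 59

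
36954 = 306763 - 269809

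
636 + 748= 1384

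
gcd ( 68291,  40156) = 1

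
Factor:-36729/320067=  - 7/61 = - 7^1  *61^( - 1 )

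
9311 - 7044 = 2267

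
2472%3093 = 2472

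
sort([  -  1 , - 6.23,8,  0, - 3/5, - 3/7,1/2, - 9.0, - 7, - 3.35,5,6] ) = [ - 9.0, - 7, - 6.23,-3.35, - 1, - 3/5, - 3/7,0,1/2,5,6,8 ]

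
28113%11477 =5159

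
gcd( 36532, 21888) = 4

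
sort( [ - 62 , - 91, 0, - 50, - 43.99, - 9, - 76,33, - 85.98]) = [  -  91, - 85.98, - 76,-62, - 50, - 43.99, - 9,0,  33 ]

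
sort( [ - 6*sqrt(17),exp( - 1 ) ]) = [ - 6*sqrt ( 17 ), exp ( - 1 )]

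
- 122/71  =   - 2 + 20/71=- 1.72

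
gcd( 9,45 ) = 9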